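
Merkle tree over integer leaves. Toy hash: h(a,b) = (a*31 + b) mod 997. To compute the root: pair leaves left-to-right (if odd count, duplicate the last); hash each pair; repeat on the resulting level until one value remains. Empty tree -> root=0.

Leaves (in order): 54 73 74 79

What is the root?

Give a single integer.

L0: [54, 73, 74, 79]
L1: h(54,73)=(54*31+73)%997=750 h(74,79)=(74*31+79)%997=379 -> [750, 379]
L2: h(750,379)=(750*31+379)%997=698 -> [698]

Answer: 698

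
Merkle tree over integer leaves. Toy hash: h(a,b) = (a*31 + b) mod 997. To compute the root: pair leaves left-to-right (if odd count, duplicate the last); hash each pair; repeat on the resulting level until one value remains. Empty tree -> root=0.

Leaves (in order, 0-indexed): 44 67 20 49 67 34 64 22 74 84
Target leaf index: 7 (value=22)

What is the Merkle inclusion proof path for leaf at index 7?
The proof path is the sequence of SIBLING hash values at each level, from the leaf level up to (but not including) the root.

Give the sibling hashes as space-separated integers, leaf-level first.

Answer: 64 117 165 398

Derivation:
L0 (leaves): [44, 67, 20, 49, 67, 34, 64, 22, 74, 84], target index=7
L1: h(44,67)=(44*31+67)%997=434 [pair 0] h(20,49)=(20*31+49)%997=669 [pair 1] h(67,34)=(67*31+34)%997=117 [pair 2] h(64,22)=(64*31+22)%997=12 [pair 3] h(74,84)=(74*31+84)%997=384 [pair 4] -> [434, 669, 117, 12, 384]
  Sibling for proof at L0: 64
L2: h(434,669)=(434*31+669)%997=165 [pair 0] h(117,12)=(117*31+12)%997=648 [pair 1] h(384,384)=(384*31+384)%997=324 [pair 2] -> [165, 648, 324]
  Sibling for proof at L1: 117
L3: h(165,648)=(165*31+648)%997=778 [pair 0] h(324,324)=(324*31+324)%997=398 [pair 1] -> [778, 398]
  Sibling for proof at L2: 165
L4: h(778,398)=(778*31+398)%997=588 [pair 0] -> [588]
  Sibling for proof at L3: 398
Root: 588
Proof path (sibling hashes from leaf to root): [64, 117, 165, 398]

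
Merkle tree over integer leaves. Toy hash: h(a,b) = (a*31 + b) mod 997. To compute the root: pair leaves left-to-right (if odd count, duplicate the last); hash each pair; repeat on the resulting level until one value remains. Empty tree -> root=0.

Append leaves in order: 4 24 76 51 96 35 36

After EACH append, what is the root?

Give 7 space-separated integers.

After append 4 (leaves=[4]):
  L0: [4]
  root=4
After append 24 (leaves=[4, 24]):
  L0: [4, 24]
  L1: h(4,24)=(4*31+24)%997=148 -> [148]
  root=148
After append 76 (leaves=[4, 24, 76]):
  L0: [4, 24, 76]
  L1: h(4,24)=(4*31+24)%997=148 h(76,76)=(76*31+76)%997=438 -> [148, 438]
  L2: h(148,438)=(148*31+438)%997=41 -> [41]
  root=41
After append 51 (leaves=[4, 24, 76, 51]):
  L0: [4, 24, 76, 51]
  L1: h(4,24)=(4*31+24)%997=148 h(76,51)=(76*31+51)%997=413 -> [148, 413]
  L2: h(148,413)=(148*31+413)%997=16 -> [16]
  root=16
After append 96 (leaves=[4, 24, 76, 51, 96]):
  L0: [4, 24, 76, 51, 96]
  L1: h(4,24)=(4*31+24)%997=148 h(76,51)=(76*31+51)%997=413 h(96,96)=(96*31+96)%997=81 -> [148, 413, 81]
  L2: h(148,413)=(148*31+413)%997=16 h(81,81)=(81*31+81)%997=598 -> [16, 598]
  L3: h(16,598)=(16*31+598)%997=97 -> [97]
  root=97
After append 35 (leaves=[4, 24, 76, 51, 96, 35]):
  L0: [4, 24, 76, 51, 96, 35]
  L1: h(4,24)=(4*31+24)%997=148 h(76,51)=(76*31+51)%997=413 h(96,35)=(96*31+35)%997=20 -> [148, 413, 20]
  L2: h(148,413)=(148*31+413)%997=16 h(20,20)=(20*31+20)%997=640 -> [16, 640]
  L3: h(16,640)=(16*31+640)%997=139 -> [139]
  root=139
After append 36 (leaves=[4, 24, 76, 51, 96, 35, 36]):
  L0: [4, 24, 76, 51, 96, 35, 36]
  L1: h(4,24)=(4*31+24)%997=148 h(76,51)=(76*31+51)%997=413 h(96,35)=(96*31+35)%997=20 h(36,36)=(36*31+36)%997=155 -> [148, 413, 20, 155]
  L2: h(148,413)=(148*31+413)%997=16 h(20,155)=(20*31+155)%997=775 -> [16, 775]
  L3: h(16,775)=(16*31+775)%997=274 -> [274]
  root=274

Answer: 4 148 41 16 97 139 274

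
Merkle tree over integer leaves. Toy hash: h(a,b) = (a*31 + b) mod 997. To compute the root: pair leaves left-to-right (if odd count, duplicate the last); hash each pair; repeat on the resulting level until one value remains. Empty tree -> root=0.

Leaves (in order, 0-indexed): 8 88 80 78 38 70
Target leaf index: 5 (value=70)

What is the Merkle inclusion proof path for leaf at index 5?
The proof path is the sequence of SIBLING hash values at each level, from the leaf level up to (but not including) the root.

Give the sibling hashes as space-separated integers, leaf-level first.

Answer: 38 251 13

Derivation:
L0 (leaves): [8, 88, 80, 78, 38, 70], target index=5
L1: h(8,88)=(8*31+88)%997=336 [pair 0] h(80,78)=(80*31+78)%997=564 [pair 1] h(38,70)=(38*31+70)%997=251 [pair 2] -> [336, 564, 251]
  Sibling for proof at L0: 38
L2: h(336,564)=(336*31+564)%997=13 [pair 0] h(251,251)=(251*31+251)%997=56 [pair 1] -> [13, 56]
  Sibling for proof at L1: 251
L3: h(13,56)=(13*31+56)%997=459 [pair 0] -> [459]
  Sibling for proof at L2: 13
Root: 459
Proof path (sibling hashes from leaf to root): [38, 251, 13]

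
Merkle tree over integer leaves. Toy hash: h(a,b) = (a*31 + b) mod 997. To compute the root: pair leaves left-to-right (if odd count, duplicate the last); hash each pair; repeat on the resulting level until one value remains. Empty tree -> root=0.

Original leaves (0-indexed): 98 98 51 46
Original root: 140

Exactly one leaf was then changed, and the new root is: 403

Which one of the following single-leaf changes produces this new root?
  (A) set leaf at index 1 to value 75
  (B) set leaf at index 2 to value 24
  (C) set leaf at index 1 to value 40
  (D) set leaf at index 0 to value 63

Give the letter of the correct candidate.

Answer: D

Derivation:
Original leaves: [98, 98, 51, 46]
Target new root: 403
Try each candidate change and compute the resulting root:
Candidate A: set leaf[1] = 75 -> leaves = [98, 75, 51, 46]
  L0: [98, 75, 51, 46]
  L1: h(98,75)=(98*31+75)%997=122 h(51,46)=(51*31+46)%997=630 -> [122, 630]
  L2: h(122,630)=(122*31+630)%997=424 -> [424]
  root = 424 != target 403
Candidate B: set leaf[2] = 24 -> leaves = [98, 98, 24, 46]
  L0: [98, 98, 24, 46]
  L1: h(98,98)=(98*31+98)%997=145 h(24,46)=(24*31+46)%997=790 -> [145, 790]
  L2: h(145,790)=(145*31+790)%997=300 -> [300]
  root = 300 != target 403
Candidate C: set leaf[1] = 40 -> leaves = [98, 40, 51, 46]
  L0: [98, 40, 51, 46]
  L1: h(98,40)=(98*31+40)%997=87 h(51,46)=(51*31+46)%997=630 -> [87, 630]
  L2: h(87,630)=(87*31+630)%997=336 -> [336]
  root = 336 != target 403
Candidate D: set leaf[0] = 63 -> leaves = [63, 98, 51, 46]
  L0: [63, 98, 51, 46]
  L1: h(63,98)=(63*31+98)%997=57 h(51,46)=(51*31+46)%997=630 -> [57, 630]
  L2: h(57,630)=(57*31+630)%997=403 -> [403]
  root = 403 == target 403  ** MATCH **
Candidate D produces the target root.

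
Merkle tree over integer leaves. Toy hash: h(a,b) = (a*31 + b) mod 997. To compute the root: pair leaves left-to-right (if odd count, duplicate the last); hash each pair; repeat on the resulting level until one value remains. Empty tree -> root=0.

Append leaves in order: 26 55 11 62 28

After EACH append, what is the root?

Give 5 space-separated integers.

After append 26 (leaves=[26]):
  L0: [26]
  root=26
After append 55 (leaves=[26, 55]):
  L0: [26, 55]
  L1: h(26,55)=(26*31+55)%997=861 -> [861]
  root=861
After append 11 (leaves=[26, 55, 11]):
  L0: [26, 55, 11]
  L1: h(26,55)=(26*31+55)%997=861 h(11,11)=(11*31+11)%997=352 -> [861, 352]
  L2: h(861,352)=(861*31+352)%997=124 -> [124]
  root=124
After append 62 (leaves=[26, 55, 11, 62]):
  L0: [26, 55, 11, 62]
  L1: h(26,55)=(26*31+55)%997=861 h(11,62)=(11*31+62)%997=403 -> [861, 403]
  L2: h(861,403)=(861*31+403)%997=175 -> [175]
  root=175
After append 28 (leaves=[26, 55, 11, 62, 28]):
  L0: [26, 55, 11, 62, 28]
  L1: h(26,55)=(26*31+55)%997=861 h(11,62)=(11*31+62)%997=403 h(28,28)=(28*31+28)%997=896 -> [861, 403, 896]
  L2: h(861,403)=(861*31+403)%997=175 h(896,896)=(896*31+896)%997=756 -> [175, 756]
  L3: h(175,756)=(175*31+756)%997=199 -> [199]
  root=199

Answer: 26 861 124 175 199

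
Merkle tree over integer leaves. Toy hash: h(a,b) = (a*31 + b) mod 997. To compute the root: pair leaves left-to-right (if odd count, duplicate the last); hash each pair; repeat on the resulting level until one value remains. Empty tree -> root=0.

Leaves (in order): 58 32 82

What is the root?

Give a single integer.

Answer: 531

Derivation:
L0: [58, 32, 82]
L1: h(58,32)=(58*31+32)%997=833 h(82,82)=(82*31+82)%997=630 -> [833, 630]
L2: h(833,630)=(833*31+630)%997=531 -> [531]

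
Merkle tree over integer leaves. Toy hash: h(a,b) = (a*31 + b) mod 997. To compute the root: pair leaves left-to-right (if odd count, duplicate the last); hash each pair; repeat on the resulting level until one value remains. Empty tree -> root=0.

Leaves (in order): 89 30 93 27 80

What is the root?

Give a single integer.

Answer: 939

Derivation:
L0: [89, 30, 93, 27, 80]
L1: h(89,30)=(89*31+30)%997=795 h(93,27)=(93*31+27)%997=916 h(80,80)=(80*31+80)%997=566 -> [795, 916, 566]
L2: h(795,916)=(795*31+916)%997=636 h(566,566)=(566*31+566)%997=166 -> [636, 166]
L3: h(636,166)=(636*31+166)%997=939 -> [939]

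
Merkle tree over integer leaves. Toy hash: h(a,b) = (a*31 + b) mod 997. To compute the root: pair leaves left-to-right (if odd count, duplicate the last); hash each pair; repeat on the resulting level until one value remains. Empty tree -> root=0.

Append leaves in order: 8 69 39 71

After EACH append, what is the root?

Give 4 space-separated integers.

After append 8 (leaves=[8]):
  L0: [8]
  root=8
After append 69 (leaves=[8, 69]):
  L0: [8, 69]
  L1: h(8,69)=(8*31+69)%997=317 -> [317]
  root=317
After append 39 (leaves=[8, 69, 39]):
  L0: [8, 69, 39]
  L1: h(8,69)=(8*31+69)%997=317 h(39,39)=(39*31+39)%997=251 -> [317, 251]
  L2: h(317,251)=(317*31+251)%997=108 -> [108]
  root=108
After append 71 (leaves=[8, 69, 39, 71]):
  L0: [8, 69, 39, 71]
  L1: h(8,69)=(8*31+69)%997=317 h(39,71)=(39*31+71)%997=283 -> [317, 283]
  L2: h(317,283)=(317*31+283)%997=140 -> [140]
  root=140

Answer: 8 317 108 140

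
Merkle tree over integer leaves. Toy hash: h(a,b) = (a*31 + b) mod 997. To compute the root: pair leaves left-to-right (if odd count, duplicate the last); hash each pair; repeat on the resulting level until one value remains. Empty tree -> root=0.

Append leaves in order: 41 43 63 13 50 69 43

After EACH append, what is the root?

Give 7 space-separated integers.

Answer: 41 317 876 826 37 645 402

Derivation:
After append 41 (leaves=[41]):
  L0: [41]
  root=41
After append 43 (leaves=[41, 43]):
  L0: [41, 43]
  L1: h(41,43)=(41*31+43)%997=317 -> [317]
  root=317
After append 63 (leaves=[41, 43, 63]):
  L0: [41, 43, 63]
  L1: h(41,43)=(41*31+43)%997=317 h(63,63)=(63*31+63)%997=22 -> [317, 22]
  L2: h(317,22)=(317*31+22)%997=876 -> [876]
  root=876
After append 13 (leaves=[41, 43, 63, 13]):
  L0: [41, 43, 63, 13]
  L1: h(41,43)=(41*31+43)%997=317 h(63,13)=(63*31+13)%997=969 -> [317, 969]
  L2: h(317,969)=(317*31+969)%997=826 -> [826]
  root=826
After append 50 (leaves=[41, 43, 63, 13, 50]):
  L0: [41, 43, 63, 13, 50]
  L1: h(41,43)=(41*31+43)%997=317 h(63,13)=(63*31+13)%997=969 h(50,50)=(50*31+50)%997=603 -> [317, 969, 603]
  L2: h(317,969)=(317*31+969)%997=826 h(603,603)=(603*31+603)%997=353 -> [826, 353]
  L3: h(826,353)=(826*31+353)%997=37 -> [37]
  root=37
After append 69 (leaves=[41, 43, 63, 13, 50, 69]):
  L0: [41, 43, 63, 13, 50, 69]
  L1: h(41,43)=(41*31+43)%997=317 h(63,13)=(63*31+13)%997=969 h(50,69)=(50*31+69)%997=622 -> [317, 969, 622]
  L2: h(317,969)=(317*31+969)%997=826 h(622,622)=(622*31+622)%997=961 -> [826, 961]
  L3: h(826,961)=(826*31+961)%997=645 -> [645]
  root=645
After append 43 (leaves=[41, 43, 63, 13, 50, 69, 43]):
  L0: [41, 43, 63, 13, 50, 69, 43]
  L1: h(41,43)=(41*31+43)%997=317 h(63,13)=(63*31+13)%997=969 h(50,69)=(50*31+69)%997=622 h(43,43)=(43*31+43)%997=379 -> [317, 969, 622, 379]
  L2: h(317,969)=(317*31+969)%997=826 h(622,379)=(622*31+379)%997=718 -> [826, 718]
  L3: h(826,718)=(826*31+718)%997=402 -> [402]
  root=402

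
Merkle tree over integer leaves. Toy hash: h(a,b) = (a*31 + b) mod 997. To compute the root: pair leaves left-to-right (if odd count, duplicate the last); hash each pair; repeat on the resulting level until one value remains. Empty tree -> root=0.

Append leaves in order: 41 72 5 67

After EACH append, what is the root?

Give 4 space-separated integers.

Answer: 41 346 916 978

Derivation:
After append 41 (leaves=[41]):
  L0: [41]
  root=41
After append 72 (leaves=[41, 72]):
  L0: [41, 72]
  L1: h(41,72)=(41*31+72)%997=346 -> [346]
  root=346
After append 5 (leaves=[41, 72, 5]):
  L0: [41, 72, 5]
  L1: h(41,72)=(41*31+72)%997=346 h(5,5)=(5*31+5)%997=160 -> [346, 160]
  L2: h(346,160)=(346*31+160)%997=916 -> [916]
  root=916
After append 67 (leaves=[41, 72, 5, 67]):
  L0: [41, 72, 5, 67]
  L1: h(41,72)=(41*31+72)%997=346 h(5,67)=(5*31+67)%997=222 -> [346, 222]
  L2: h(346,222)=(346*31+222)%997=978 -> [978]
  root=978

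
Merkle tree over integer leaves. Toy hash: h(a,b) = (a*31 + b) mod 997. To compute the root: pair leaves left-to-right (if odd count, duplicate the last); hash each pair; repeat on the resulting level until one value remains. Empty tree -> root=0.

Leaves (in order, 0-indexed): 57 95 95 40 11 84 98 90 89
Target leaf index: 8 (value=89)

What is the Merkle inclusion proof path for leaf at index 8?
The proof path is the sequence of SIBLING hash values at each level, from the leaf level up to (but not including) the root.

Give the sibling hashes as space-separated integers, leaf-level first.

Answer: 89 854 409 929

Derivation:
L0 (leaves): [57, 95, 95, 40, 11, 84, 98, 90, 89], target index=8
L1: h(57,95)=(57*31+95)%997=865 [pair 0] h(95,40)=(95*31+40)%997=991 [pair 1] h(11,84)=(11*31+84)%997=425 [pair 2] h(98,90)=(98*31+90)%997=137 [pair 3] h(89,89)=(89*31+89)%997=854 [pair 4] -> [865, 991, 425, 137, 854]
  Sibling for proof at L0: 89
L2: h(865,991)=(865*31+991)%997=887 [pair 0] h(425,137)=(425*31+137)%997=351 [pair 1] h(854,854)=(854*31+854)%997=409 [pair 2] -> [887, 351, 409]
  Sibling for proof at L1: 854
L3: h(887,351)=(887*31+351)%997=929 [pair 0] h(409,409)=(409*31+409)%997=127 [pair 1] -> [929, 127]
  Sibling for proof at L2: 409
L4: h(929,127)=(929*31+127)%997=13 [pair 0] -> [13]
  Sibling for proof at L3: 929
Root: 13
Proof path (sibling hashes from leaf to root): [89, 854, 409, 929]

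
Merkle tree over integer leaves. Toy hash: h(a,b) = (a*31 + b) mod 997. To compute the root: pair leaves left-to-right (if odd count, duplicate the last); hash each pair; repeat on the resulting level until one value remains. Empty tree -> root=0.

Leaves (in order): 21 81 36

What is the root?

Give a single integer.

Answer: 913

Derivation:
L0: [21, 81, 36]
L1: h(21,81)=(21*31+81)%997=732 h(36,36)=(36*31+36)%997=155 -> [732, 155]
L2: h(732,155)=(732*31+155)%997=913 -> [913]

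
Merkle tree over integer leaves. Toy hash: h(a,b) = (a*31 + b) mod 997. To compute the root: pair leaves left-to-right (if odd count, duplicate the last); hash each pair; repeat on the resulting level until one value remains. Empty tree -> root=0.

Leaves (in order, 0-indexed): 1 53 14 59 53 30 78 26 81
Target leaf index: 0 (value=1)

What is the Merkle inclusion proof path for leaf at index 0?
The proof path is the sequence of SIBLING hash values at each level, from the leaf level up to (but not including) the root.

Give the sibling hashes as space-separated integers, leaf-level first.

Answer: 53 493 469 194

Derivation:
L0 (leaves): [1, 53, 14, 59, 53, 30, 78, 26, 81], target index=0
L1: h(1,53)=(1*31+53)%997=84 [pair 0] h(14,59)=(14*31+59)%997=493 [pair 1] h(53,30)=(53*31+30)%997=676 [pair 2] h(78,26)=(78*31+26)%997=450 [pair 3] h(81,81)=(81*31+81)%997=598 [pair 4] -> [84, 493, 676, 450, 598]
  Sibling for proof at L0: 53
L2: h(84,493)=(84*31+493)%997=106 [pair 0] h(676,450)=(676*31+450)%997=469 [pair 1] h(598,598)=(598*31+598)%997=193 [pair 2] -> [106, 469, 193]
  Sibling for proof at L1: 493
L3: h(106,469)=(106*31+469)%997=764 [pair 0] h(193,193)=(193*31+193)%997=194 [pair 1] -> [764, 194]
  Sibling for proof at L2: 469
L4: h(764,194)=(764*31+194)%997=947 [pair 0] -> [947]
  Sibling for proof at L3: 194
Root: 947
Proof path (sibling hashes from leaf to root): [53, 493, 469, 194]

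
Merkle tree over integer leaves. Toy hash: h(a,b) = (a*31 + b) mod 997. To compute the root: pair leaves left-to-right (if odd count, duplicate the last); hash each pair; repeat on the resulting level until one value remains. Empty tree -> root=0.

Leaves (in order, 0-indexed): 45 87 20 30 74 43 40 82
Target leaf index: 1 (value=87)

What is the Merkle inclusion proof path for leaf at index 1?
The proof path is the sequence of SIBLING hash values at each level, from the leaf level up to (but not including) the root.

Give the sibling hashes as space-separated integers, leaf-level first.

Answer: 45 650 988

Derivation:
L0 (leaves): [45, 87, 20, 30, 74, 43, 40, 82], target index=1
L1: h(45,87)=(45*31+87)%997=485 [pair 0] h(20,30)=(20*31+30)%997=650 [pair 1] h(74,43)=(74*31+43)%997=343 [pair 2] h(40,82)=(40*31+82)%997=325 [pair 3] -> [485, 650, 343, 325]
  Sibling for proof at L0: 45
L2: h(485,650)=(485*31+650)%997=730 [pair 0] h(343,325)=(343*31+325)%997=988 [pair 1] -> [730, 988]
  Sibling for proof at L1: 650
L3: h(730,988)=(730*31+988)%997=687 [pair 0] -> [687]
  Sibling for proof at L2: 988
Root: 687
Proof path (sibling hashes from leaf to root): [45, 650, 988]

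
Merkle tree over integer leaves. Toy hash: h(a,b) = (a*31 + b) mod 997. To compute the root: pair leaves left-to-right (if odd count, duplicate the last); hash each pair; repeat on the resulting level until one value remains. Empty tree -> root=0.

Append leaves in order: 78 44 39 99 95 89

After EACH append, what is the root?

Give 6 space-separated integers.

Answer: 78 468 801 861 343 151

Derivation:
After append 78 (leaves=[78]):
  L0: [78]
  root=78
After append 44 (leaves=[78, 44]):
  L0: [78, 44]
  L1: h(78,44)=(78*31+44)%997=468 -> [468]
  root=468
After append 39 (leaves=[78, 44, 39]):
  L0: [78, 44, 39]
  L1: h(78,44)=(78*31+44)%997=468 h(39,39)=(39*31+39)%997=251 -> [468, 251]
  L2: h(468,251)=(468*31+251)%997=801 -> [801]
  root=801
After append 99 (leaves=[78, 44, 39, 99]):
  L0: [78, 44, 39, 99]
  L1: h(78,44)=(78*31+44)%997=468 h(39,99)=(39*31+99)%997=311 -> [468, 311]
  L2: h(468,311)=(468*31+311)%997=861 -> [861]
  root=861
After append 95 (leaves=[78, 44, 39, 99, 95]):
  L0: [78, 44, 39, 99, 95]
  L1: h(78,44)=(78*31+44)%997=468 h(39,99)=(39*31+99)%997=311 h(95,95)=(95*31+95)%997=49 -> [468, 311, 49]
  L2: h(468,311)=(468*31+311)%997=861 h(49,49)=(49*31+49)%997=571 -> [861, 571]
  L3: h(861,571)=(861*31+571)%997=343 -> [343]
  root=343
After append 89 (leaves=[78, 44, 39, 99, 95, 89]):
  L0: [78, 44, 39, 99, 95, 89]
  L1: h(78,44)=(78*31+44)%997=468 h(39,99)=(39*31+99)%997=311 h(95,89)=(95*31+89)%997=43 -> [468, 311, 43]
  L2: h(468,311)=(468*31+311)%997=861 h(43,43)=(43*31+43)%997=379 -> [861, 379]
  L3: h(861,379)=(861*31+379)%997=151 -> [151]
  root=151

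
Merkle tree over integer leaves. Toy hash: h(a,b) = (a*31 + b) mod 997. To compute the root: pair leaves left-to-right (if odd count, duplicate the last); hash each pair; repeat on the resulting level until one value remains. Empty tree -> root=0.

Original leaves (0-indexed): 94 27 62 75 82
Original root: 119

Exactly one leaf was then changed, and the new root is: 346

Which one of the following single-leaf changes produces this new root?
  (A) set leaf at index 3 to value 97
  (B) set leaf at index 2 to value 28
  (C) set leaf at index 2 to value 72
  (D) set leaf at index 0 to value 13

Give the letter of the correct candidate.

Original leaves: [94, 27, 62, 75, 82]
Target new root: 346
Try each candidate change and compute the resulting root:
Candidate A: set leaf[3] = 97 -> leaves = [94, 27, 62, 97, 82]
  L0: [94, 27, 62, 97, 82]
  L1: h(94,27)=(94*31+27)%997=947 h(62,97)=(62*31+97)%997=25 h(82,82)=(82*31+82)%997=630 -> [947, 25, 630]
  L2: h(947,25)=(947*31+25)%997=469 h(630,630)=(630*31+630)%997=220 -> [469, 220]
  L3: h(469,220)=(469*31+220)%997=801 -> [801]
  root = 801 != target 346
Candidate B: set leaf[2] = 28 -> leaves = [94, 27, 28, 75, 82]
  L0: [94, 27, 28, 75, 82]
  L1: h(94,27)=(94*31+27)%997=947 h(28,75)=(28*31+75)%997=943 h(82,82)=(82*31+82)%997=630 -> [947, 943, 630]
  L2: h(947,943)=(947*31+943)%997=390 h(630,630)=(630*31+630)%997=220 -> [390, 220]
  L3: h(390,220)=(390*31+220)%997=346 -> [346]
  root = 346 == target 346  ** MATCH **
Candidate C: set leaf[2] = 72 -> leaves = [94, 27, 72, 75, 82]
  L0: [94, 27, 72, 75, 82]
  L1: h(94,27)=(94*31+27)%997=947 h(72,75)=(72*31+75)%997=313 h(82,82)=(82*31+82)%997=630 -> [947, 313, 630]
  L2: h(947,313)=(947*31+313)%997=757 h(630,630)=(630*31+630)%997=220 -> [757, 220]
  L3: h(757,220)=(757*31+220)%997=756 -> [756]
  root = 756 != target 346
Candidate D: set leaf[0] = 13 -> leaves = [13, 27, 62, 75, 82]
  L0: [13, 27, 62, 75, 82]
  L1: h(13,27)=(13*31+27)%997=430 h(62,75)=(62*31+75)%997=3 h(82,82)=(82*31+82)%997=630 -> [430, 3, 630]
  L2: h(430,3)=(430*31+3)%997=372 h(630,630)=(630*31+630)%997=220 -> [372, 220]
  L3: h(372,220)=(372*31+220)%997=785 -> [785]
  root = 785 != target 346
Candidate B produces the target root.

Answer: B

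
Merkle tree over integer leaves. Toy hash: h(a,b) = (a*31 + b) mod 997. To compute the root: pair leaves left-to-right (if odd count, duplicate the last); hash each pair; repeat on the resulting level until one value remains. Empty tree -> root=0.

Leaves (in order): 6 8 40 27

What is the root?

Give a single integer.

Answer: 302

Derivation:
L0: [6, 8, 40, 27]
L1: h(6,8)=(6*31+8)%997=194 h(40,27)=(40*31+27)%997=270 -> [194, 270]
L2: h(194,270)=(194*31+270)%997=302 -> [302]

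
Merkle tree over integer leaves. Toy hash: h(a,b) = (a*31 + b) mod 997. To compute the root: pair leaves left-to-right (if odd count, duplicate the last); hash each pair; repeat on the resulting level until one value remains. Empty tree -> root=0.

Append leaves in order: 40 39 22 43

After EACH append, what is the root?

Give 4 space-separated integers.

After append 40 (leaves=[40]):
  L0: [40]
  root=40
After append 39 (leaves=[40, 39]):
  L0: [40, 39]
  L1: h(40,39)=(40*31+39)%997=282 -> [282]
  root=282
After append 22 (leaves=[40, 39, 22]):
  L0: [40, 39, 22]
  L1: h(40,39)=(40*31+39)%997=282 h(22,22)=(22*31+22)%997=704 -> [282, 704]
  L2: h(282,704)=(282*31+704)%997=473 -> [473]
  root=473
After append 43 (leaves=[40, 39, 22, 43]):
  L0: [40, 39, 22, 43]
  L1: h(40,39)=(40*31+39)%997=282 h(22,43)=(22*31+43)%997=725 -> [282, 725]
  L2: h(282,725)=(282*31+725)%997=494 -> [494]
  root=494

Answer: 40 282 473 494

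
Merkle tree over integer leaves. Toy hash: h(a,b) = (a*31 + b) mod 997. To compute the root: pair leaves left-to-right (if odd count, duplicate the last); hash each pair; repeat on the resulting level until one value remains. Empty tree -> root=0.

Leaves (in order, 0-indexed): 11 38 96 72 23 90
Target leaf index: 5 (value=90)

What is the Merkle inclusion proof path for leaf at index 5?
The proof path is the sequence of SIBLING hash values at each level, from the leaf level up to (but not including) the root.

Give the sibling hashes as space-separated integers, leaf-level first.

Answer: 23 803 839

Derivation:
L0 (leaves): [11, 38, 96, 72, 23, 90], target index=5
L1: h(11,38)=(11*31+38)%997=379 [pair 0] h(96,72)=(96*31+72)%997=57 [pair 1] h(23,90)=(23*31+90)%997=803 [pair 2] -> [379, 57, 803]
  Sibling for proof at L0: 23
L2: h(379,57)=(379*31+57)%997=839 [pair 0] h(803,803)=(803*31+803)%997=771 [pair 1] -> [839, 771]
  Sibling for proof at L1: 803
L3: h(839,771)=(839*31+771)%997=858 [pair 0] -> [858]
  Sibling for proof at L2: 839
Root: 858
Proof path (sibling hashes from leaf to root): [23, 803, 839]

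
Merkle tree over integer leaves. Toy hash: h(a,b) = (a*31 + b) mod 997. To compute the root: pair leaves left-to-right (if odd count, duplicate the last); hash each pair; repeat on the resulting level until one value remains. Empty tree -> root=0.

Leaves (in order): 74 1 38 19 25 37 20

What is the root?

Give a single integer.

L0: [74, 1, 38, 19, 25, 37, 20]
L1: h(74,1)=(74*31+1)%997=301 h(38,19)=(38*31+19)%997=200 h(25,37)=(25*31+37)%997=812 h(20,20)=(20*31+20)%997=640 -> [301, 200, 812, 640]
L2: h(301,200)=(301*31+200)%997=558 h(812,640)=(812*31+640)%997=887 -> [558, 887]
L3: h(558,887)=(558*31+887)%997=239 -> [239]

Answer: 239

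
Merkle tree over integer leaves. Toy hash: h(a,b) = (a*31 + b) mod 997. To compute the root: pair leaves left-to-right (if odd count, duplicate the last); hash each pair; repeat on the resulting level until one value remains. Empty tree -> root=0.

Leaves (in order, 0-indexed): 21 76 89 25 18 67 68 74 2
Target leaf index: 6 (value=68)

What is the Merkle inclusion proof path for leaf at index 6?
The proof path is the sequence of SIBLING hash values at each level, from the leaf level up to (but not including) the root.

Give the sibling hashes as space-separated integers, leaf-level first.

Answer: 74 625 396 731

Derivation:
L0 (leaves): [21, 76, 89, 25, 18, 67, 68, 74, 2], target index=6
L1: h(21,76)=(21*31+76)%997=727 [pair 0] h(89,25)=(89*31+25)%997=790 [pair 1] h(18,67)=(18*31+67)%997=625 [pair 2] h(68,74)=(68*31+74)%997=188 [pair 3] h(2,2)=(2*31+2)%997=64 [pair 4] -> [727, 790, 625, 188, 64]
  Sibling for proof at L0: 74
L2: h(727,790)=(727*31+790)%997=396 [pair 0] h(625,188)=(625*31+188)%997=620 [pair 1] h(64,64)=(64*31+64)%997=54 [pair 2] -> [396, 620, 54]
  Sibling for proof at L1: 625
L3: h(396,620)=(396*31+620)%997=932 [pair 0] h(54,54)=(54*31+54)%997=731 [pair 1] -> [932, 731]
  Sibling for proof at L2: 396
L4: h(932,731)=(932*31+731)%997=710 [pair 0] -> [710]
  Sibling for proof at L3: 731
Root: 710
Proof path (sibling hashes from leaf to root): [74, 625, 396, 731]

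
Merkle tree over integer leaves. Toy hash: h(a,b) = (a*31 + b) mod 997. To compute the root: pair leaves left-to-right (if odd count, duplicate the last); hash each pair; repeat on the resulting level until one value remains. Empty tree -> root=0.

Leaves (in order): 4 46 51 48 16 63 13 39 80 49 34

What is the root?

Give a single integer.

L0: [4, 46, 51, 48, 16, 63, 13, 39, 80, 49, 34]
L1: h(4,46)=(4*31+46)%997=170 h(51,48)=(51*31+48)%997=632 h(16,63)=(16*31+63)%997=559 h(13,39)=(13*31+39)%997=442 h(80,49)=(80*31+49)%997=535 h(34,34)=(34*31+34)%997=91 -> [170, 632, 559, 442, 535, 91]
L2: h(170,632)=(170*31+632)%997=917 h(559,442)=(559*31+442)%997=822 h(535,91)=(535*31+91)%997=724 -> [917, 822, 724]
L3: h(917,822)=(917*31+822)%997=336 h(724,724)=(724*31+724)%997=237 -> [336, 237]
L4: h(336,237)=(336*31+237)%997=683 -> [683]

Answer: 683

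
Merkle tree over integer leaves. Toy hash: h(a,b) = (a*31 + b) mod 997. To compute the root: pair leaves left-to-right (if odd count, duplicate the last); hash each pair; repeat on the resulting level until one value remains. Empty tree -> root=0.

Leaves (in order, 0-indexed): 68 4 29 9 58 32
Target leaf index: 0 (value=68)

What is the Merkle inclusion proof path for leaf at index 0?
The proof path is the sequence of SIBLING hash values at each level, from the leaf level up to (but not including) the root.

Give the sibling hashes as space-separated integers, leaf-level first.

L0 (leaves): [68, 4, 29, 9, 58, 32], target index=0
L1: h(68,4)=(68*31+4)%997=118 [pair 0] h(29,9)=(29*31+9)%997=908 [pair 1] h(58,32)=(58*31+32)%997=833 [pair 2] -> [118, 908, 833]
  Sibling for proof at L0: 4
L2: h(118,908)=(118*31+908)%997=578 [pair 0] h(833,833)=(833*31+833)%997=734 [pair 1] -> [578, 734]
  Sibling for proof at L1: 908
L3: h(578,734)=(578*31+734)%997=706 [pair 0] -> [706]
  Sibling for proof at L2: 734
Root: 706
Proof path (sibling hashes from leaf to root): [4, 908, 734]

Answer: 4 908 734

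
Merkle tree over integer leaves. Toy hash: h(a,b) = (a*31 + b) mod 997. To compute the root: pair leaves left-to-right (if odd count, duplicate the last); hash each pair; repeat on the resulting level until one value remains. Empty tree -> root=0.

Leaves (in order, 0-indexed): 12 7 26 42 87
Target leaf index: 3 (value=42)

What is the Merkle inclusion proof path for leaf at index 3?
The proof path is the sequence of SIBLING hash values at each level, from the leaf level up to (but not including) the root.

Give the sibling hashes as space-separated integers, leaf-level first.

Answer: 26 379 355

Derivation:
L0 (leaves): [12, 7, 26, 42, 87], target index=3
L1: h(12,7)=(12*31+7)%997=379 [pair 0] h(26,42)=(26*31+42)%997=848 [pair 1] h(87,87)=(87*31+87)%997=790 [pair 2] -> [379, 848, 790]
  Sibling for proof at L0: 26
L2: h(379,848)=(379*31+848)%997=633 [pair 0] h(790,790)=(790*31+790)%997=355 [pair 1] -> [633, 355]
  Sibling for proof at L1: 379
L3: h(633,355)=(633*31+355)%997=38 [pair 0] -> [38]
  Sibling for proof at L2: 355
Root: 38
Proof path (sibling hashes from leaf to root): [26, 379, 355]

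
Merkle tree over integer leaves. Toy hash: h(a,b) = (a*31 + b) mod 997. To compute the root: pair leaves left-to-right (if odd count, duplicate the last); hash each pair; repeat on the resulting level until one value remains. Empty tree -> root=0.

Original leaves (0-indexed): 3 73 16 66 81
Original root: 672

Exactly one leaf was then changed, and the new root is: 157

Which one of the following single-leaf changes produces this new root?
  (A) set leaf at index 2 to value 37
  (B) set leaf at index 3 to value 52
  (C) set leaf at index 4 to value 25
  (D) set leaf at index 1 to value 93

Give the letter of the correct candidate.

Original leaves: [3, 73, 16, 66, 81]
Target new root: 157
Try each candidate change and compute the resulting root:
Candidate A: set leaf[2] = 37 -> leaves = [3, 73, 37, 66, 81]
  L0: [3, 73, 37, 66, 81]
  L1: h(3,73)=(3*31+73)%997=166 h(37,66)=(37*31+66)%997=216 h(81,81)=(81*31+81)%997=598 -> [166, 216, 598]
  L2: h(166,216)=(166*31+216)%997=377 h(598,598)=(598*31+598)%997=193 -> [377, 193]
  L3: h(377,193)=(377*31+193)%997=913 -> [913]
  root = 913 != target 157
Candidate B: set leaf[3] = 52 -> leaves = [3, 73, 16, 52, 81]
  L0: [3, 73, 16, 52, 81]
  L1: h(3,73)=(3*31+73)%997=166 h(16,52)=(16*31+52)%997=548 h(81,81)=(81*31+81)%997=598 -> [166, 548, 598]
  L2: h(166,548)=(166*31+548)%997=709 h(598,598)=(598*31+598)%997=193 -> [709, 193]
  L3: h(709,193)=(709*31+193)%997=238 -> [238]
  root = 238 != target 157
Candidate C: set leaf[4] = 25 -> leaves = [3, 73, 16, 66, 25]
  L0: [3, 73, 16, 66, 25]
  L1: h(3,73)=(3*31+73)%997=166 h(16,66)=(16*31+66)%997=562 h(25,25)=(25*31+25)%997=800 -> [166, 562, 800]
  L2: h(166,562)=(166*31+562)%997=723 h(800,800)=(800*31+800)%997=675 -> [723, 675]
  L3: h(723,675)=(723*31+675)%997=157 -> [157]
  root = 157 == target 157  ** MATCH **
Candidate D: set leaf[1] = 93 -> leaves = [3, 93, 16, 66, 81]
  L0: [3, 93, 16, 66, 81]
  L1: h(3,93)=(3*31+93)%997=186 h(16,66)=(16*31+66)%997=562 h(81,81)=(81*31+81)%997=598 -> [186, 562, 598]
  L2: h(186,562)=(186*31+562)%997=346 h(598,598)=(598*31+598)%997=193 -> [346, 193]
  L3: h(346,193)=(346*31+193)%997=949 -> [949]
  root = 949 != target 157
Candidate C produces the target root.

Answer: C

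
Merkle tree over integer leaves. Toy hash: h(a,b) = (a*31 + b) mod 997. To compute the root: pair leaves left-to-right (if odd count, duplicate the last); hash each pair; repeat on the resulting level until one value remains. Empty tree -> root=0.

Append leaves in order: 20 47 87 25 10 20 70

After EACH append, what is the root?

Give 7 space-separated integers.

After append 20 (leaves=[20]):
  L0: [20]
  root=20
After append 47 (leaves=[20, 47]):
  L0: [20, 47]
  L1: h(20,47)=(20*31+47)%997=667 -> [667]
  root=667
After append 87 (leaves=[20, 47, 87]):
  L0: [20, 47, 87]
  L1: h(20,47)=(20*31+47)%997=667 h(87,87)=(87*31+87)%997=790 -> [667, 790]
  L2: h(667,790)=(667*31+790)%997=530 -> [530]
  root=530
After append 25 (leaves=[20, 47, 87, 25]):
  L0: [20, 47, 87, 25]
  L1: h(20,47)=(20*31+47)%997=667 h(87,25)=(87*31+25)%997=728 -> [667, 728]
  L2: h(667,728)=(667*31+728)%997=468 -> [468]
  root=468
After append 10 (leaves=[20, 47, 87, 25, 10]):
  L0: [20, 47, 87, 25, 10]
  L1: h(20,47)=(20*31+47)%997=667 h(87,25)=(87*31+25)%997=728 h(10,10)=(10*31+10)%997=320 -> [667, 728, 320]
  L2: h(667,728)=(667*31+728)%997=468 h(320,320)=(320*31+320)%997=270 -> [468, 270]
  L3: h(468,270)=(468*31+270)%997=820 -> [820]
  root=820
After append 20 (leaves=[20, 47, 87, 25, 10, 20]):
  L0: [20, 47, 87, 25, 10, 20]
  L1: h(20,47)=(20*31+47)%997=667 h(87,25)=(87*31+25)%997=728 h(10,20)=(10*31+20)%997=330 -> [667, 728, 330]
  L2: h(667,728)=(667*31+728)%997=468 h(330,330)=(330*31+330)%997=590 -> [468, 590]
  L3: h(468,590)=(468*31+590)%997=143 -> [143]
  root=143
After append 70 (leaves=[20, 47, 87, 25, 10, 20, 70]):
  L0: [20, 47, 87, 25, 10, 20, 70]
  L1: h(20,47)=(20*31+47)%997=667 h(87,25)=(87*31+25)%997=728 h(10,20)=(10*31+20)%997=330 h(70,70)=(70*31+70)%997=246 -> [667, 728, 330, 246]
  L2: h(667,728)=(667*31+728)%997=468 h(330,246)=(330*31+246)%997=506 -> [468, 506]
  L3: h(468,506)=(468*31+506)%997=59 -> [59]
  root=59

Answer: 20 667 530 468 820 143 59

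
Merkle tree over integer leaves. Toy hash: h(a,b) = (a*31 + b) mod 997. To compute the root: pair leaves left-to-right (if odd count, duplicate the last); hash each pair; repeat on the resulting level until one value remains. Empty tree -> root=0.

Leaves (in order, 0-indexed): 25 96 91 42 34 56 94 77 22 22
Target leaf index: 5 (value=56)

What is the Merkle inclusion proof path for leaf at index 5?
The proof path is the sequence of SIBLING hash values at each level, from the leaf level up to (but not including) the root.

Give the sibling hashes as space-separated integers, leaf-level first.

Answer: 34 0 951 65

Derivation:
L0 (leaves): [25, 96, 91, 42, 34, 56, 94, 77, 22, 22], target index=5
L1: h(25,96)=(25*31+96)%997=871 [pair 0] h(91,42)=(91*31+42)%997=869 [pair 1] h(34,56)=(34*31+56)%997=113 [pair 2] h(94,77)=(94*31+77)%997=0 [pair 3] h(22,22)=(22*31+22)%997=704 [pair 4] -> [871, 869, 113, 0, 704]
  Sibling for proof at L0: 34
L2: h(871,869)=(871*31+869)%997=951 [pair 0] h(113,0)=(113*31+0)%997=512 [pair 1] h(704,704)=(704*31+704)%997=594 [pair 2] -> [951, 512, 594]
  Sibling for proof at L1: 0
L3: h(951,512)=(951*31+512)%997=83 [pair 0] h(594,594)=(594*31+594)%997=65 [pair 1] -> [83, 65]
  Sibling for proof at L2: 951
L4: h(83,65)=(83*31+65)%997=644 [pair 0] -> [644]
  Sibling for proof at L3: 65
Root: 644
Proof path (sibling hashes from leaf to root): [34, 0, 951, 65]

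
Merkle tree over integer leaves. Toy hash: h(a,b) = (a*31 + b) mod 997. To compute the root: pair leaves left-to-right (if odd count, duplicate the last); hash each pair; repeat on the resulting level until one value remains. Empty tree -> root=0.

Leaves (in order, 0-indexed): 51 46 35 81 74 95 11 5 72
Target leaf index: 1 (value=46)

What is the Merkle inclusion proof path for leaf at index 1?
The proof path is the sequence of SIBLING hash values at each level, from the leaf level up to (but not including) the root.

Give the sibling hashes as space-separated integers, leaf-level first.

Answer: 51 169 627 394

Derivation:
L0 (leaves): [51, 46, 35, 81, 74, 95, 11, 5, 72], target index=1
L1: h(51,46)=(51*31+46)%997=630 [pair 0] h(35,81)=(35*31+81)%997=169 [pair 1] h(74,95)=(74*31+95)%997=395 [pair 2] h(11,5)=(11*31+5)%997=346 [pair 3] h(72,72)=(72*31+72)%997=310 [pair 4] -> [630, 169, 395, 346, 310]
  Sibling for proof at L0: 51
L2: h(630,169)=(630*31+169)%997=756 [pair 0] h(395,346)=(395*31+346)%997=627 [pair 1] h(310,310)=(310*31+310)%997=947 [pair 2] -> [756, 627, 947]
  Sibling for proof at L1: 169
L3: h(756,627)=(756*31+627)%997=135 [pair 0] h(947,947)=(947*31+947)%997=394 [pair 1] -> [135, 394]
  Sibling for proof at L2: 627
L4: h(135,394)=(135*31+394)%997=591 [pair 0] -> [591]
  Sibling for proof at L3: 394
Root: 591
Proof path (sibling hashes from leaf to root): [51, 169, 627, 394]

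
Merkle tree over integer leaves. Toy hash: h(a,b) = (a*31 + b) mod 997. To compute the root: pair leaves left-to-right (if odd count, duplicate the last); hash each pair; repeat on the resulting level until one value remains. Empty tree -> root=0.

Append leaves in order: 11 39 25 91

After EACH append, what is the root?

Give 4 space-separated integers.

Answer: 11 380 616 682

Derivation:
After append 11 (leaves=[11]):
  L0: [11]
  root=11
After append 39 (leaves=[11, 39]):
  L0: [11, 39]
  L1: h(11,39)=(11*31+39)%997=380 -> [380]
  root=380
After append 25 (leaves=[11, 39, 25]):
  L0: [11, 39, 25]
  L1: h(11,39)=(11*31+39)%997=380 h(25,25)=(25*31+25)%997=800 -> [380, 800]
  L2: h(380,800)=(380*31+800)%997=616 -> [616]
  root=616
After append 91 (leaves=[11, 39, 25, 91]):
  L0: [11, 39, 25, 91]
  L1: h(11,39)=(11*31+39)%997=380 h(25,91)=(25*31+91)%997=866 -> [380, 866]
  L2: h(380,866)=(380*31+866)%997=682 -> [682]
  root=682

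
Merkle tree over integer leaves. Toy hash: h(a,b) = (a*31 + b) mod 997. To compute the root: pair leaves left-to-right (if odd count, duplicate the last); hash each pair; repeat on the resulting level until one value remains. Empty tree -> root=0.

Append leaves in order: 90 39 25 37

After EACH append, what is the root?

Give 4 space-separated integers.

After append 90 (leaves=[90]):
  L0: [90]
  root=90
After append 39 (leaves=[90, 39]):
  L0: [90, 39]
  L1: h(90,39)=(90*31+39)%997=835 -> [835]
  root=835
After append 25 (leaves=[90, 39, 25]):
  L0: [90, 39, 25]
  L1: h(90,39)=(90*31+39)%997=835 h(25,25)=(25*31+25)%997=800 -> [835, 800]
  L2: h(835,800)=(835*31+800)%997=763 -> [763]
  root=763
After append 37 (leaves=[90, 39, 25, 37]):
  L0: [90, 39, 25, 37]
  L1: h(90,39)=(90*31+39)%997=835 h(25,37)=(25*31+37)%997=812 -> [835, 812]
  L2: h(835,812)=(835*31+812)%997=775 -> [775]
  root=775

Answer: 90 835 763 775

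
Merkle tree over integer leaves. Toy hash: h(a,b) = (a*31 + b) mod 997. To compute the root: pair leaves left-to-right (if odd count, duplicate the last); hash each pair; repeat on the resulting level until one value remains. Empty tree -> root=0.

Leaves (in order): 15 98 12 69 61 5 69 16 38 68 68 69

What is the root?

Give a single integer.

L0: [15, 98, 12, 69, 61, 5, 69, 16, 38, 68, 68, 69]
L1: h(15,98)=(15*31+98)%997=563 h(12,69)=(12*31+69)%997=441 h(61,5)=(61*31+5)%997=899 h(69,16)=(69*31+16)%997=161 h(38,68)=(38*31+68)%997=249 h(68,69)=(68*31+69)%997=183 -> [563, 441, 899, 161, 249, 183]
L2: h(563,441)=(563*31+441)%997=945 h(899,161)=(899*31+161)%997=114 h(249,183)=(249*31+183)%997=923 -> [945, 114, 923]
L3: h(945,114)=(945*31+114)%997=496 h(923,923)=(923*31+923)%997=623 -> [496, 623]
L4: h(496,623)=(496*31+623)%997=47 -> [47]

Answer: 47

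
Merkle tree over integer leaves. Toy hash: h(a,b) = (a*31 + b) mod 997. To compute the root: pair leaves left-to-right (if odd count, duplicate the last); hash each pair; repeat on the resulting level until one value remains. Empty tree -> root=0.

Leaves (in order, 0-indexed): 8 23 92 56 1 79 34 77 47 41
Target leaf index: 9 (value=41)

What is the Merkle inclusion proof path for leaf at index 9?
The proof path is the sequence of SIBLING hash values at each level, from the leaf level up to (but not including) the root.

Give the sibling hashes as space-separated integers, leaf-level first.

Answer: 47 501 80 188

Derivation:
L0 (leaves): [8, 23, 92, 56, 1, 79, 34, 77, 47, 41], target index=9
L1: h(8,23)=(8*31+23)%997=271 [pair 0] h(92,56)=(92*31+56)%997=914 [pair 1] h(1,79)=(1*31+79)%997=110 [pair 2] h(34,77)=(34*31+77)%997=134 [pair 3] h(47,41)=(47*31+41)%997=501 [pair 4] -> [271, 914, 110, 134, 501]
  Sibling for proof at L0: 47
L2: h(271,914)=(271*31+914)%997=342 [pair 0] h(110,134)=(110*31+134)%997=553 [pair 1] h(501,501)=(501*31+501)%997=80 [pair 2] -> [342, 553, 80]
  Sibling for proof at L1: 501
L3: h(342,553)=(342*31+553)%997=188 [pair 0] h(80,80)=(80*31+80)%997=566 [pair 1] -> [188, 566]
  Sibling for proof at L2: 80
L4: h(188,566)=(188*31+566)%997=412 [pair 0] -> [412]
  Sibling for proof at L3: 188
Root: 412
Proof path (sibling hashes from leaf to root): [47, 501, 80, 188]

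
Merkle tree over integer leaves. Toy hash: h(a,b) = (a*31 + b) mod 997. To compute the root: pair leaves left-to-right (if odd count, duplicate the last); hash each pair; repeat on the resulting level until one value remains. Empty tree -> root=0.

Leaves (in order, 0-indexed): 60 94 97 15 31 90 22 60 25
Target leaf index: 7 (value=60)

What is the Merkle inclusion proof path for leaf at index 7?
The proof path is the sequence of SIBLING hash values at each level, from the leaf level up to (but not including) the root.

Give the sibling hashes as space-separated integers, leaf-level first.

L0 (leaves): [60, 94, 97, 15, 31, 90, 22, 60, 25], target index=7
L1: h(60,94)=(60*31+94)%997=957 [pair 0] h(97,15)=(97*31+15)%997=31 [pair 1] h(31,90)=(31*31+90)%997=54 [pair 2] h(22,60)=(22*31+60)%997=742 [pair 3] h(25,25)=(25*31+25)%997=800 [pair 4] -> [957, 31, 54, 742, 800]
  Sibling for proof at L0: 22
L2: h(957,31)=(957*31+31)%997=785 [pair 0] h(54,742)=(54*31+742)%997=422 [pair 1] h(800,800)=(800*31+800)%997=675 [pair 2] -> [785, 422, 675]
  Sibling for proof at L1: 54
L3: h(785,422)=(785*31+422)%997=829 [pair 0] h(675,675)=(675*31+675)%997=663 [pair 1] -> [829, 663]
  Sibling for proof at L2: 785
L4: h(829,663)=(829*31+663)%997=440 [pair 0] -> [440]
  Sibling for proof at L3: 663
Root: 440
Proof path (sibling hashes from leaf to root): [22, 54, 785, 663]

Answer: 22 54 785 663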